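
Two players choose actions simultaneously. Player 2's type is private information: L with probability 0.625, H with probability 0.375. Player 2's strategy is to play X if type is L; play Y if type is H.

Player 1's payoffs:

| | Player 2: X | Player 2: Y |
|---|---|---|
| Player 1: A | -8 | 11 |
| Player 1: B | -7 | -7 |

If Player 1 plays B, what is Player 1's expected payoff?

Take the expectation over Player 2's type, weighting each type's action by its prior probability.
E[B] = 0.625·(-7) + 0.375·(-7) = (-4.375) + (-2.625) = -7

-7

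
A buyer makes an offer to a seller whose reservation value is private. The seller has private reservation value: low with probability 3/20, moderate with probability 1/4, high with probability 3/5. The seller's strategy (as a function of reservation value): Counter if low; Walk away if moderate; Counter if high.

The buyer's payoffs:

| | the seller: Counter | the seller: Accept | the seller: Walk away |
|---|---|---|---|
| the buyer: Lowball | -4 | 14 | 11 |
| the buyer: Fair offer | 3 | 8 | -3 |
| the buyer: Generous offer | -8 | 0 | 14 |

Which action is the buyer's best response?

Compute the buyer's expected payoff for each action, taking the expectation over the seller's type.
E[Lowball] = 3/20·(-4) + 1/4·(11) + 3/5·(-4) = -1/4
E[Fair offer] = 3/20·(3) + 1/4·(-3) + 3/5·(3) = 3/2
E[Generous offer] = 3/20·(-8) + 1/4·(14) + 3/5·(-8) = -5/2
Best response: Fair offer (3/2 is the largest).

Fair offer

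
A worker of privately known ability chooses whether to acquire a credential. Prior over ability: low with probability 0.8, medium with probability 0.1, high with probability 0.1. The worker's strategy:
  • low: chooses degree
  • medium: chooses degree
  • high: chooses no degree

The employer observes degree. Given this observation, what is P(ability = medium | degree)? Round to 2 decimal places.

0.11

Apply Bayes' rule using the sender's strategy as the likelihood.
P(degree) = 0.8·1 + 0.1·1 + 0.1·0 = 0.9
P(medium | degree) = (0.1·1) / 0.9 = 0.1 / 0.9 = 0.111111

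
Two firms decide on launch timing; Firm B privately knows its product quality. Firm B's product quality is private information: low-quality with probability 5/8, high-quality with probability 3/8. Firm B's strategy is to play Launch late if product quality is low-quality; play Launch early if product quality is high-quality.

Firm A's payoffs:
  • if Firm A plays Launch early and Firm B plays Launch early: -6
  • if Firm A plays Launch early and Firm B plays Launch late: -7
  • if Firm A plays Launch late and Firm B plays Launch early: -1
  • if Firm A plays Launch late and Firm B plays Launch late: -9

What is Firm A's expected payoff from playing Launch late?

-6

E[Launch late] = 5/8·(-9) + 3/8·(-1) = (-45/8) + (-3/8) = -6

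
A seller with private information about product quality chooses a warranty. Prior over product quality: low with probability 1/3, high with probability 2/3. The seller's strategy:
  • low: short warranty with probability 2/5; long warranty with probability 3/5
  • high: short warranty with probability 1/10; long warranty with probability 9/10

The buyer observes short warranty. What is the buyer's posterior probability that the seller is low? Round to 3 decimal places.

P(short warranty) = (1/3)·(2/5) + (2/3)·(1/10) = 1/5
P(low | short warranty) = ((1/3)·(2/5)) / (1/5) = (2/15) / (1/5) = 2/3

0.667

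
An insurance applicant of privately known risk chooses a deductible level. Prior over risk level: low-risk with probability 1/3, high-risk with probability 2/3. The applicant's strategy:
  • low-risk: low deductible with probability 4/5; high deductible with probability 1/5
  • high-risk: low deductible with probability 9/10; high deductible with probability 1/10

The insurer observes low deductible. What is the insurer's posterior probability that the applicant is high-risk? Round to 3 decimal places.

Apply Bayes' rule using the sender's strategy as the likelihood.
P(low deductible) = (1/3)·(4/5) + (2/3)·(9/10) = 13/15
P(high-risk | low deductible) = ((2/3)·(9/10)) / (13/15) = (3/5) / (13/15) = 9/13

0.692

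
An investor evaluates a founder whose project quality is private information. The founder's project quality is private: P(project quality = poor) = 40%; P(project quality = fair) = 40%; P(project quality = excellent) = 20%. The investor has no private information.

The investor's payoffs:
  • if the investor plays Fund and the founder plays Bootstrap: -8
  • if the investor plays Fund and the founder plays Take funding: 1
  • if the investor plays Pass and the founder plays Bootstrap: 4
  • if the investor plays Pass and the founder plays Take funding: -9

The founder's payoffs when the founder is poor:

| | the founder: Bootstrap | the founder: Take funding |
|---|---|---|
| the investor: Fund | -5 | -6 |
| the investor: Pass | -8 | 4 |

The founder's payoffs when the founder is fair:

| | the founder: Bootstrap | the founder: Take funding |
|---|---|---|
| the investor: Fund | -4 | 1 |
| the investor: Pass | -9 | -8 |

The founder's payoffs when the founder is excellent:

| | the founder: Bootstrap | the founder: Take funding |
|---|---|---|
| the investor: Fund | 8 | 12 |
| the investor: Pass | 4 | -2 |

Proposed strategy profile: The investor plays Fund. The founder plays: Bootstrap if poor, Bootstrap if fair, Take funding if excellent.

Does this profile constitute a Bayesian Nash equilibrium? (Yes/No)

The investor plays Fund: E[Fund] = 0.4·(-8) + 0.4·(-8) + 0.2·(1) = -6.2; E[Pass] = 1.4. Not best-responding. ✗
The founder (project quality poor), facing Fund: Bootstrap gives -5, Take funding gives -6. Proposed Bootstrap is best. ✓
The founder (project quality fair), facing Fund: Bootstrap gives -4, Take funding gives 1. Proposed Bootstrap is not best — profitable deviation exists. ✗
The founder (project quality excellent), facing Fund: Bootstrap gives 8, Take funding gives 12. Proposed Take funding is best. ✓

No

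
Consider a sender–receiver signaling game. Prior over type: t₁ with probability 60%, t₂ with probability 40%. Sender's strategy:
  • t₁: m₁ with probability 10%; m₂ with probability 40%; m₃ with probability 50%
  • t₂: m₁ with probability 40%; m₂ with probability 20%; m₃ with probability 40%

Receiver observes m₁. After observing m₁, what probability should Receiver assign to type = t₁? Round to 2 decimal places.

P(m₁) = 0.6·0.1 + 0.4·0.4 = 0.22
P(t₁ | m₁) = (0.6·0.1) / 0.22 = 0.06 / 0.22 = 0.272727

0.27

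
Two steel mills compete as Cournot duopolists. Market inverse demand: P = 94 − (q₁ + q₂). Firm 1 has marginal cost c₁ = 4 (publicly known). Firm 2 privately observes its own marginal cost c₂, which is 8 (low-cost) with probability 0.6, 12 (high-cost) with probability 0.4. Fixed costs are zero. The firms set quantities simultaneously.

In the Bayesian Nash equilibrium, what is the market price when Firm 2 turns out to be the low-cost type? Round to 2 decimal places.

35.07

Firm 2 with cost c maximizes (94 − (q₁+q₂) − c)·q₂, giving q₂(c) = (94 − c − q₁)/2.
E[c₂] = 0.6·8 + 0.4·12 = 9.6
Firm 1's FOC against E[q₂] yields q₁ = (94 − 2·4 + E[c₂])/3 = (94 − 8 + 9.6)/3 = 31.8667.
q₂(low-cost) = 27.0667, so P = 94 − (31.8667 + 27.0667) = 35.0667.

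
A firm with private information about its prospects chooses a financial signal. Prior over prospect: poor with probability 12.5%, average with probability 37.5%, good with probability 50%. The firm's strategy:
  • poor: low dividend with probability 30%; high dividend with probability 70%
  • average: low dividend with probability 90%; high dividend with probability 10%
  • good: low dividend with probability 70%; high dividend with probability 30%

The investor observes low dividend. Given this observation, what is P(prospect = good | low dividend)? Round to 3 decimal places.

0.483

P(low dividend) = 0.125·0.3 + 0.375·0.9 + 0.5·0.7 = 0.725
P(good | low dividend) = (0.5·0.7) / 0.725 = 0.35 / 0.725 = 0.482759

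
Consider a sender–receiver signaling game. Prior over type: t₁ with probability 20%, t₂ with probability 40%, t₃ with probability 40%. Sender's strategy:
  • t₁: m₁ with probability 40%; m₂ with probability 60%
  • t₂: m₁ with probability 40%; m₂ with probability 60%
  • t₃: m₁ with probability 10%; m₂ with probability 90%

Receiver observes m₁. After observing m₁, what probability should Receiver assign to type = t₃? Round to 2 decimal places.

P(m₁) = 0.2·0.4 + 0.4·0.4 + 0.4·0.1 = 0.28
P(t₃ | m₁) = (0.4·0.1) / 0.28 = 0.04 / 0.28 = 0.142857

0.14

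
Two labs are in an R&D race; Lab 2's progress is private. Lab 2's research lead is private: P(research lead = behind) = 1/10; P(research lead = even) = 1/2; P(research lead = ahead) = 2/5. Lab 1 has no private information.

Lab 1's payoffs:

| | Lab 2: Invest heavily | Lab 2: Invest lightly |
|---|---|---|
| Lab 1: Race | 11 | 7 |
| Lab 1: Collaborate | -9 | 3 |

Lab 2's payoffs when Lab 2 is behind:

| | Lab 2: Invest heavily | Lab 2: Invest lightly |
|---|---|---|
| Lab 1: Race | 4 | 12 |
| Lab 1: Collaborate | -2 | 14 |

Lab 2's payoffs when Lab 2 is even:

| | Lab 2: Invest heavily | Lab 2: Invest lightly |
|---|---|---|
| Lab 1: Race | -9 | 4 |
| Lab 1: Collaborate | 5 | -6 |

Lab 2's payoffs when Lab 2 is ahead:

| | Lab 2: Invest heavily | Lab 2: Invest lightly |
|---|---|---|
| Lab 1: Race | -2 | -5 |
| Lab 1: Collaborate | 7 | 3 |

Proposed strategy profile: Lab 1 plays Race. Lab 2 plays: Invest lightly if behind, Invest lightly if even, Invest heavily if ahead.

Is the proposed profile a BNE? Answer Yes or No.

Yes

Lab 1 plays Race: E[Race] = 1/10·(7) + 1/2·(7) + 2/5·(11) = 43/5; E[Collaborate] = -9/5. Best-responding. ✓
Lab 2 (research lead behind), facing Race: Invest heavily gives 4, Invest lightly gives 12. Proposed Invest lightly is best. ✓
Lab 2 (research lead even), facing Race: Invest heavily gives -9, Invest lightly gives 4. Proposed Invest lightly is best. ✓
Lab 2 (research lead ahead), facing Race: Invest heavily gives -2, Invest lightly gives -5. Proposed Invest heavily is best. ✓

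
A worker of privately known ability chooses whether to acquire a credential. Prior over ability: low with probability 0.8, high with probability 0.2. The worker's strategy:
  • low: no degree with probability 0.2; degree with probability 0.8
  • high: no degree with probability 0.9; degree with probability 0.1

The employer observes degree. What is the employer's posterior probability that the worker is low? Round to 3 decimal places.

0.970

Apply Bayes' rule using the sender's strategy as the likelihood.
P(degree) = 0.8·0.8 + 0.2·0.1 = 0.66
P(low | degree) = (0.8·0.8) / 0.66 = 0.64 / 0.66 = 0.969697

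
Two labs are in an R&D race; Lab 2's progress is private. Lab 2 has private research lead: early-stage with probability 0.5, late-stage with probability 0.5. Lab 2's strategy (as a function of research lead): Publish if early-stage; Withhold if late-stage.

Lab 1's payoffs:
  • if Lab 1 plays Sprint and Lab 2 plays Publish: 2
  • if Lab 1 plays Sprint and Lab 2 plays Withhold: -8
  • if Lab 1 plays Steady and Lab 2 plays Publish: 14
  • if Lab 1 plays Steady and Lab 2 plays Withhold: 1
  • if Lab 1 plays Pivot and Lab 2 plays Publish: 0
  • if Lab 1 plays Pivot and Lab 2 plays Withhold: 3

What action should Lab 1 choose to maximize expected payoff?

Steady

E[Sprint] = 0.5·(2) + 0.5·(-8) = -3
E[Steady] = 0.5·(14) + 0.5·(1) = 7.5
E[Pivot] = 0.5·(0) + 0.5·(3) = 1.5
Best response: Steady (7.5 is the largest).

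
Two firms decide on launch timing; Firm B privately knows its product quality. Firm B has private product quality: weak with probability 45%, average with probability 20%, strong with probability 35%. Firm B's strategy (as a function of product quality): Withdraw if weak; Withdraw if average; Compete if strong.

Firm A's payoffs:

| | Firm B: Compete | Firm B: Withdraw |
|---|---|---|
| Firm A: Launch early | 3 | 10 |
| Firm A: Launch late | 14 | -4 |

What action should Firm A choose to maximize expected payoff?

E[Launch early] = 0.45·(10) + 0.2·(10) + 0.35·(3) = 7.55
E[Launch late] = 0.45·(-4) + 0.2·(-4) + 0.35·(14) = 2.3
Best response: Launch early (7.55 is the largest).

Launch early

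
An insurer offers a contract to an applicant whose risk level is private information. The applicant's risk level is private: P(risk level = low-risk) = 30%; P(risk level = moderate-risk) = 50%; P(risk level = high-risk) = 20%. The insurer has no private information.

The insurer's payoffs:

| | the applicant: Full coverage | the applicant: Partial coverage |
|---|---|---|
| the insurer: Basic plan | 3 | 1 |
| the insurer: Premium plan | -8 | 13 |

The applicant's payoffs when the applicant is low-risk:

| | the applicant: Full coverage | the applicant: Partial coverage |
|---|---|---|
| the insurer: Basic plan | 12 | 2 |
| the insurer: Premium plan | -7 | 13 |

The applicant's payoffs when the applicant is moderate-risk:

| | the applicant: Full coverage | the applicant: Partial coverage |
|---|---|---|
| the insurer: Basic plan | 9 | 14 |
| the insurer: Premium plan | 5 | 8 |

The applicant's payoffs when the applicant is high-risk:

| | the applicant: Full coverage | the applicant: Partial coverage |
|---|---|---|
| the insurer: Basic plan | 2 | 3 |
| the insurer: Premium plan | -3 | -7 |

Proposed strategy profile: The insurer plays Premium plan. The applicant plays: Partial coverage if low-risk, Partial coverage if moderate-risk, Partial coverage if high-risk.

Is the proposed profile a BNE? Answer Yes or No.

A profile is a BNE iff every type of every player is best-responding given beliefs about the other side.
The insurer plays Premium plan: E[Premium plan] = 0.3·(13) + 0.5·(13) + 0.2·(13) = 13; E[Basic plan] = 1. Best-responding. ✓
The applicant (risk level low-risk), facing Premium plan: Full coverage gives -7, Partial coverage gives 13. Proposed Partial coverage is best. ✓
The applicant (risk level moderate-risk), facing Premium plan: Full coverage gives 5, Partial coverage gives 8. Proposed Partial coverage is best. ✓
The applicant (risk level high-risk), facing Premium plan: Full coverage gives -3, Partial coverage gives -7. Proposed Partial coverage is not best — profitable deviation exists. ✗

No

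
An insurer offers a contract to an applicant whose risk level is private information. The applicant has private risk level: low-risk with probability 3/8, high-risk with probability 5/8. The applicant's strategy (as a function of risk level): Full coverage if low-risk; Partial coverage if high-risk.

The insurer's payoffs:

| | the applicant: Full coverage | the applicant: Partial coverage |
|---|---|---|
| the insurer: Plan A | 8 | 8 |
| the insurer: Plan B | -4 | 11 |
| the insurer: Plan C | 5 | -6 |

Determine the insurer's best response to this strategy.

E[Plan A] = 3/8·(8) + 5/8·(8) = 8
E[Plan B] = 3/8·(-4) + 5/8·(11) = 43/8
E[Plan C] = 3/8·(5) + 5/8·(-6) = -15/8
Best response: Plan A (8 is the largest).

Plan A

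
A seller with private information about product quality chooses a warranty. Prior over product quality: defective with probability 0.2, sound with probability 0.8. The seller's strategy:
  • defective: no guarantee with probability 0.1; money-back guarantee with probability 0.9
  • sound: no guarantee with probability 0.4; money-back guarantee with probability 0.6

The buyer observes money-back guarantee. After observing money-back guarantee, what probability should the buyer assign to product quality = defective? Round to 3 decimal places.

P(money-back guarantee) = 0.2·0.9 + 0.8·0.6 = 0.66
P(defective | money-back guarantee) = (0.2·0.9) / 0.66 = 0.18 / 0.66 = 0.272727

0.273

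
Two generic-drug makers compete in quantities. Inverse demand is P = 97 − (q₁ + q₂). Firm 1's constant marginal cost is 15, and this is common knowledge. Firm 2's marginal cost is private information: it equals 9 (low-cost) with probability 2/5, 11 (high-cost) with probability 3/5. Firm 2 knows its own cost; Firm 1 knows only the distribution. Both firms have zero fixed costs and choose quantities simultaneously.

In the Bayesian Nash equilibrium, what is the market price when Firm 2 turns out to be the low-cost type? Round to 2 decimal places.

Firm 2 with cost c maximizes (97 − (q₁+q₂) − c)·q₂, giving q₂(c) = (97 − c − q₁)/2.
E[c₂] = 2/5·9 + 3/5·11 = 10.2
Firm 1's FOC against E[q₂] yields q₁ = (97 − 2·15 + E[c₂])/3 = (97 − 30 + 10.2)/3 = 25.7333.
q₂(low-cost) = 31.1333, so P = 97 − (25.7333 + 31.1333) = 40.1333.

40.13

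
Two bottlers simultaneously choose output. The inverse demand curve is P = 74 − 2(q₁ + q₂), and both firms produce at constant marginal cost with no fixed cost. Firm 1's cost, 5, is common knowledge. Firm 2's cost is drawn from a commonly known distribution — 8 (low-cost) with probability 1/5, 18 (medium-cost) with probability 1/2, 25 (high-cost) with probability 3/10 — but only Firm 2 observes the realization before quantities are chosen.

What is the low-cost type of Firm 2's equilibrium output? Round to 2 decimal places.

9.66

Each type of Firm 2 best-responds to q₁; Firm 1 best-responds to the expected q₂ over Firm 2's types.
Firm 2 with cost c maximizes (74 − 2(q₁+q₂) − c)·q₂, giving q₂(c) = (74 − c − 2q₁)/4.
E[c₂] = 1/5·8 + 1/2·18 + 3/10·25 = 18.1
Firm 1's FOC against E[q₂] yields q₁ = (74 − 2·5 + E[c₂])/6 = (74 − 10 + 18.1)/6 = 13.6833.
q₂(low-cost) = (74 − 8 − 2·13.6833)/4 = 9.65833.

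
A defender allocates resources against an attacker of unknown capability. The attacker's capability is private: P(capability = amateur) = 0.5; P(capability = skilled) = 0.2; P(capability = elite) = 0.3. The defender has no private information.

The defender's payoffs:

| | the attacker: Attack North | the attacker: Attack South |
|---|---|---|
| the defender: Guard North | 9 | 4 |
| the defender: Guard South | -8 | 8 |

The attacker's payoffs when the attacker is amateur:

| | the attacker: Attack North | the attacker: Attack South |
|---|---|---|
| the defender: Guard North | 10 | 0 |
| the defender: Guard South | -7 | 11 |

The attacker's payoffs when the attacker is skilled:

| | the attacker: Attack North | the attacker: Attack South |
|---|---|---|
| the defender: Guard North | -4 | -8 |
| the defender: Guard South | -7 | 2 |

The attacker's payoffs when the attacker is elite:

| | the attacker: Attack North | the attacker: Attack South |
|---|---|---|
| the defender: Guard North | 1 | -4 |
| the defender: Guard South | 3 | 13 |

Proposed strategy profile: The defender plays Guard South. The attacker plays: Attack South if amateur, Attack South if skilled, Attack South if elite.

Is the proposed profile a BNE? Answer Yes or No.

The defender plays Guard South: E[Guard South] = 0.5·(8) + 0.2·(8) + 0.3·(8) = 8; E[Guard North] = 4. Best-responding. ✓
The attacker (capability amateur), facing Guard South: Attack North gives -7, Attack South gives 11. Proposed Attack South is best. ✓
The attacker (capability skilled), facing Guard South: Attack North gives -7, Attack South gives 2. Proposed Attack South is best. ✓
The attacker (capability elite), facing Guard South: Attack North gives 3, Attack South gives 13. Proposed Attack South is best. ✓

Yes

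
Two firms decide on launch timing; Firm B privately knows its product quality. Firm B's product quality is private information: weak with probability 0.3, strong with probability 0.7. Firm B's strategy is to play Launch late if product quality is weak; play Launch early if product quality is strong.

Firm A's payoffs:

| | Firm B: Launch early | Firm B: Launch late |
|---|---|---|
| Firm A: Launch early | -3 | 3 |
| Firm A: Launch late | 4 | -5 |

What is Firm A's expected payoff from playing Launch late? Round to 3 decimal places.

1.300

E[Launch late] = 0.3·(-5) + 0.7·4 = (-1.5) + 2.8 = 1.3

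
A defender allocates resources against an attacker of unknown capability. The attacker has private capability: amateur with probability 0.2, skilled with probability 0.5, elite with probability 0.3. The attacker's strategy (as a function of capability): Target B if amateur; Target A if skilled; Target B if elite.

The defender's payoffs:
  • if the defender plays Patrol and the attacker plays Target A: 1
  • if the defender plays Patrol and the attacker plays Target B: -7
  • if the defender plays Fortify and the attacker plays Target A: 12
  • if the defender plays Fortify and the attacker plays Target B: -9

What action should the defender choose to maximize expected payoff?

Fortify

Compute the defender's expected payoff for each action, taking the expectation over the attacker's type.
E[Patrol] = 0.2·(-7) + 0.5·(1) + 0.3·(-7) = -3
E[Fortify] = 0.2·(-9) + 0.5·(12) + 0.3·(-9) = 1.5
Best response: Fortify (1.5 is the largest).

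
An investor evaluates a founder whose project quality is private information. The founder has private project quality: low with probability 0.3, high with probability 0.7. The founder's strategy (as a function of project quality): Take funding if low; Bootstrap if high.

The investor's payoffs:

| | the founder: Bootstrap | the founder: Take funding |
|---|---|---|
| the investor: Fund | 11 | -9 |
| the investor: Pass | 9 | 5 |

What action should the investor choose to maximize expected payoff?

Pass

Compute the investor's expected payoff for each action, taking the expectation over the founder's type.
E[Fund] = 0.3·(-9) + 0.7·(11) = 5
E[Pass] = 0.3·(5) + 0.7·(9) = 7.8
Best response: Pass (7.8 is the largest).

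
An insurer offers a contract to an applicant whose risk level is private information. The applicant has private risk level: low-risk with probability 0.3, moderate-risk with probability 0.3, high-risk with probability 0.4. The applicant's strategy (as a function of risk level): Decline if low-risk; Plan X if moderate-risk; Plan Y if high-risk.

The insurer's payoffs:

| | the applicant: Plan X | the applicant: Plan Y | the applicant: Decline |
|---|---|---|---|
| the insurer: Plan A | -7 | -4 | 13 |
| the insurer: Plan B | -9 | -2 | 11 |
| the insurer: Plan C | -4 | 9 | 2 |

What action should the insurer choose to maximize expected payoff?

Plan C

E[Plan A] = 0.3·(13) + 0.3·(-7) + 0.4·(-4) = 0.2
E[Plan B] = 0.3·(11) + 0.3·(-9) + 0.4·(-2) = -0.2
E[Plan C] = 0.3·(2) + 0.3·(-4) + 0.4·(9) = 3
Best response: Plan C (3 is the largest).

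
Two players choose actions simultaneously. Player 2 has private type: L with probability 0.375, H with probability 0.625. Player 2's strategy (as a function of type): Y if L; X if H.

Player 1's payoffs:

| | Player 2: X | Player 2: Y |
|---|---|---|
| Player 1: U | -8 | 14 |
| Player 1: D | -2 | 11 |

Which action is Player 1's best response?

D

E[U] = 0.375·(14) + 0.625·(-8) = 0.25
E[D] = 0.375·(11) + 0.625·(-2) = 2.875
Best response: D (2.875 is the largest).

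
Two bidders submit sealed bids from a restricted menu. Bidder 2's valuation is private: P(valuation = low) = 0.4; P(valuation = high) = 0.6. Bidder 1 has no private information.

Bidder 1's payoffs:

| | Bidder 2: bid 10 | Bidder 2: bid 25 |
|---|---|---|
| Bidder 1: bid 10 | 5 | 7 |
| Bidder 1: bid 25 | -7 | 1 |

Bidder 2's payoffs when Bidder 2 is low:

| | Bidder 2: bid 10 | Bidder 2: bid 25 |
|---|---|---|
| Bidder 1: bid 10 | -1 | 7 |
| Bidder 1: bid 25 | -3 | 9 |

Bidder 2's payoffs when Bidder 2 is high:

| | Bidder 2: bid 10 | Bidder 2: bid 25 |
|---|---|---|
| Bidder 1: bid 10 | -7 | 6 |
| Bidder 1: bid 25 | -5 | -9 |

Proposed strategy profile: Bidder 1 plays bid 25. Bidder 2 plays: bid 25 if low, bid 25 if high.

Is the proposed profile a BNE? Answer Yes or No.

No

Bidder 1 plays bid 25: E[bid 25] = 0.4·(1) + 0.6·(1) = 1; E[bid 10] = 7. Not best-responding. ✗
Bidder 2 (valuation low), facing bid 25: bid 10 gives -3, bid 25 gives 9. Proposed bid 25 is best. ✓
Bidder 2 (valuation high), facing bid 25: bid 10 gives -5, bid 25 gives -9. Proposed bid 25 is not best — profitable deviation exists. ✗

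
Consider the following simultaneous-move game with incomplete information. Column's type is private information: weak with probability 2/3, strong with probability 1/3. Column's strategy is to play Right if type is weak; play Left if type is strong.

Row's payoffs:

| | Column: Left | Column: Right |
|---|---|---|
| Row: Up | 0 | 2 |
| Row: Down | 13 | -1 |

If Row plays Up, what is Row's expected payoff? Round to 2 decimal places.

Take the expectation over Column's type, weighting each type's action by its prior probability.
E[Up] = 2/3·2 + 1/3·0 = 4/3 + 0 = 4/3

1.33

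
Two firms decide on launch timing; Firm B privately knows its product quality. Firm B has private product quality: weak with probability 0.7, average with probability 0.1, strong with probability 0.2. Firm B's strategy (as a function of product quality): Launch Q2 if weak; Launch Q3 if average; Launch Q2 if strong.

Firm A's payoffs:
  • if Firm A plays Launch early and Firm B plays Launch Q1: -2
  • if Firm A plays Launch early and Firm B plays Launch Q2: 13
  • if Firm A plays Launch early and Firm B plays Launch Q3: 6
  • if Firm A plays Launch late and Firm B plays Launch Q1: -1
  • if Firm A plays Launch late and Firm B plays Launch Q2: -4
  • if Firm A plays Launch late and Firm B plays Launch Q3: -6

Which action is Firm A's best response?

Launch early

Compute Firm A's expected payoff for each action, taking the expectation over Firm B's type.
E[Launch early] = 0.7·(13) + 0.1·(6) + 0.2·(13) = 12.3
E[Launch late] = 0.7·(-4) + 0.1·(-6) + 0.2·(-4) = -4.2
Best response: Launch early (12.3 is the largest).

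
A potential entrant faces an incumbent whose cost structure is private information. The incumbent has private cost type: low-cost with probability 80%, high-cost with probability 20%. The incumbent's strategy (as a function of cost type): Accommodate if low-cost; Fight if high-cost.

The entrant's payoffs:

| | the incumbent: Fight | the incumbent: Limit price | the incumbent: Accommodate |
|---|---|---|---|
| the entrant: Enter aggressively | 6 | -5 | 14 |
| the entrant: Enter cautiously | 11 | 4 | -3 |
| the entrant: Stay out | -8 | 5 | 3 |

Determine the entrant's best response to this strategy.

E[Enter aggressively] = 0.8·(14) + 0.2·(6) = 12.4
E[Enter cautiously] = 0.8·(-3) + 0.2·(11) = -0.2
E[Stay out] = 0.8·(3) + 0.2·(-8) = 0.8
Best response: Enter aggressively (12.4 is the largest).

Enter aggressively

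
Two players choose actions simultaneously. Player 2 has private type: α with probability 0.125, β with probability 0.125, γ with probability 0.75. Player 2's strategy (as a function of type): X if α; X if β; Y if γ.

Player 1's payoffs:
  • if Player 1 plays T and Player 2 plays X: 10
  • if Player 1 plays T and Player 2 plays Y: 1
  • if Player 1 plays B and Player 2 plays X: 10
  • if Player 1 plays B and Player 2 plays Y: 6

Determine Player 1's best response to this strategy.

B

E[T] = 0.125·(10) + 0.125·(10) + 0.75·(1) = 3.25
E[B] = 0.125·(10) + 0.125·(10) + 0.75·(6) = 7
Best response: B (7 is the largest).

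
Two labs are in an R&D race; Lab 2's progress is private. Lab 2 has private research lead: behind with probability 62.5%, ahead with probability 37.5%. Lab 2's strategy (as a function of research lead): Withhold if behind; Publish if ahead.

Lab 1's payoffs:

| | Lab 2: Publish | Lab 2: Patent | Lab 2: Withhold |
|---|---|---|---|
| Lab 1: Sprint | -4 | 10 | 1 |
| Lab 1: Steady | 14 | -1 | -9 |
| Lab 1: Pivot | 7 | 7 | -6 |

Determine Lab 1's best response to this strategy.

Steady

E[Sprint] = 0.625·(1) + 0.375·(-4) = -0.875
E[Steady] = 0.625·(-9) + 0.375·(14) = -0.375
E[Pivot] = 0.625·(-6) + 0.375·(7) = -1.125
Best response: Steady (-0.375 is the largest).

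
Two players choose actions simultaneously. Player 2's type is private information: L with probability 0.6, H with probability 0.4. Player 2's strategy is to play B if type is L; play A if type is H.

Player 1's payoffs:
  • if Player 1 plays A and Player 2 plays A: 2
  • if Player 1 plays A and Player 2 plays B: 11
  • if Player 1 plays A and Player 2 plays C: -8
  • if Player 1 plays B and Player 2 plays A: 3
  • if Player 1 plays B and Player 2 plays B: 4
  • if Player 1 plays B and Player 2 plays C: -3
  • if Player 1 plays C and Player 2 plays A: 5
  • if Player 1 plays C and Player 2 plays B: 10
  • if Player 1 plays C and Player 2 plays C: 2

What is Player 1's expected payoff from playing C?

E[C] = 0.6·10 + 0.4·5 = 6 + 2 = 8

8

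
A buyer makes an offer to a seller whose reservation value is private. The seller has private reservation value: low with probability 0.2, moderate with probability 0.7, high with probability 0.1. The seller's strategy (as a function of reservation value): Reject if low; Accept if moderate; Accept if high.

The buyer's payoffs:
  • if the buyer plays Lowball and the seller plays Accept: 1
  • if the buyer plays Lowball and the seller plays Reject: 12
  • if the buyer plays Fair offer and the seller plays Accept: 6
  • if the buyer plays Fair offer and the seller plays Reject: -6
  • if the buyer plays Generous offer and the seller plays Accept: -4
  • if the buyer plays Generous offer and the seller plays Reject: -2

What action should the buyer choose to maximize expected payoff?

E[Lowball] = 0.2·(12) + 0.7·(1) + 0.1·(1) = 3.2
E[Fair offer] = 0.2·(-6) + 0.7·(6) + 0.1·(6) = 3.6
E[Generous offer] = 0.2·(-2) + 0.7·(-4) + 0.1·(-4) = -3.6
Best response: Fair offer (3.6 is the largest).

Fair offer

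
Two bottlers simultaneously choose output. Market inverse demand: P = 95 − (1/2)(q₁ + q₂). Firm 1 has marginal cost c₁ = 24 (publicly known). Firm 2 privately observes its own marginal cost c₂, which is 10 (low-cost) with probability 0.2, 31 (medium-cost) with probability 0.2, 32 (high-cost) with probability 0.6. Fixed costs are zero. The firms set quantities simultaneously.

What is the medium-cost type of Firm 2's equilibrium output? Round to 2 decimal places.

39.20

Type-c best response for Firm 2: q₂(c) = (95 − c) − q₁/2.
Firm 1 maximizes expected profit; its first-order condition is 95 − q₁ − (1/2)E[q₂] − 24 = 0.
Substituting E[q₂] and solving: E[c₂] = 27.4, so q₁ = (95 − 2·24 + 27.4)/(3/2) = 49.6.
q₂(medium-cost) = (95 − 31 − (1/2)·49.6) = 39.2.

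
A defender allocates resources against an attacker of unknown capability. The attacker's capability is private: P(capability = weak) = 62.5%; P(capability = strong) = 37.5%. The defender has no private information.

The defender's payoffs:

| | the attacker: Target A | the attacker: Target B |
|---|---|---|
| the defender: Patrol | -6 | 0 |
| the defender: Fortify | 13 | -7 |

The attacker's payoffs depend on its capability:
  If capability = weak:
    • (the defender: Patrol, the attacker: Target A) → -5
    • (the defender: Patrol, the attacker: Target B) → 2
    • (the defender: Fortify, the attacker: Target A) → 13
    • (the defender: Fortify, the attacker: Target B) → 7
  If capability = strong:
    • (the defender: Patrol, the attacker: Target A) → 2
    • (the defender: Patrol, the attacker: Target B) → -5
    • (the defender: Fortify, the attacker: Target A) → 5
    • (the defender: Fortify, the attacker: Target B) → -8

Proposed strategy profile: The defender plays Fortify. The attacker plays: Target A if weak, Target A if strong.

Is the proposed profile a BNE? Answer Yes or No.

A profile is a BNE iff every type of every player is best-responding given beliefs about the other side.
The defender plays Fortify: E[Fortify] = 0.625·(13) + 0.375·(13) = 13; E[Patrol] = -6. Best-responding. ✓
The attacker (capability weak), facing Fortify: Target A gives 13, Target B gives 7. Proposed Target A is best. ✓
The attacker (capability strong), facing Fortify: Target A gives 5, Target B gives -8. Proposed Target A is best. ✓

Yes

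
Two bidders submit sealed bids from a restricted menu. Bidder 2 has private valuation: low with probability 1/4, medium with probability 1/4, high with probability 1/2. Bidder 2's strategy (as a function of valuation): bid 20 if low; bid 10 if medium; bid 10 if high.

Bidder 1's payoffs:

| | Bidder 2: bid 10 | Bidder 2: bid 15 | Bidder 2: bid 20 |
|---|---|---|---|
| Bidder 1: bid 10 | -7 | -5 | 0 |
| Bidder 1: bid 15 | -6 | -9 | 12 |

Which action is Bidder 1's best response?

E[bid 10] = 1/4·(0) + 1/4·(-7) + 1/2·(-7) = -21/4
E[bid 15] = 1/4·(12) + 1/4·(-6) + 1/2·(-6) = -3/2
Best response: bid 15 (-3/2 is the largest).

bid 15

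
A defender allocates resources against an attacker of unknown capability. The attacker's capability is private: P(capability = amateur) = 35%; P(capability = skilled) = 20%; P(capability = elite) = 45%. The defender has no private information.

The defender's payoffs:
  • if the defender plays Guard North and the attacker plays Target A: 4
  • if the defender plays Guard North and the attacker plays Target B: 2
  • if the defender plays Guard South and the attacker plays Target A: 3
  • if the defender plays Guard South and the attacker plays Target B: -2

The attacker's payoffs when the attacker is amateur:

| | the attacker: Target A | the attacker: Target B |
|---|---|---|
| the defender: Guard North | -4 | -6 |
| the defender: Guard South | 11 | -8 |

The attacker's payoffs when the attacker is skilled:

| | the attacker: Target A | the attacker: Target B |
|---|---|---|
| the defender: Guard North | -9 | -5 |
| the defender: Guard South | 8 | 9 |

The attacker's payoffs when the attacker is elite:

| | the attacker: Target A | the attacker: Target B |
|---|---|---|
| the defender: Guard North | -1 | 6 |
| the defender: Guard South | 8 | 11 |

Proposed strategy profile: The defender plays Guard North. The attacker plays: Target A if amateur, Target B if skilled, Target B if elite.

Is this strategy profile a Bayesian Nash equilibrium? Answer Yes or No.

The defender plays Guard North: E[Guard North] = 0.35·(4) + 0.2·(2) + 0.45·(2) = 2.7; E[Guard South] = -0.25. Best-responding. ✓
The attacker (capability amateur), facing Guard North: Target A gives -4, Target B gives -6. Proposed Target A is best. ✓
The attacker (capability skilled), facing Guard North: Target A gives -9, Target B gives -5. Proposed Target B is best. ✓
The attacker (capability elite), facing Guard North: Target A gives -1, Target B gives 6. Proposed Target B is best. ✓

Yes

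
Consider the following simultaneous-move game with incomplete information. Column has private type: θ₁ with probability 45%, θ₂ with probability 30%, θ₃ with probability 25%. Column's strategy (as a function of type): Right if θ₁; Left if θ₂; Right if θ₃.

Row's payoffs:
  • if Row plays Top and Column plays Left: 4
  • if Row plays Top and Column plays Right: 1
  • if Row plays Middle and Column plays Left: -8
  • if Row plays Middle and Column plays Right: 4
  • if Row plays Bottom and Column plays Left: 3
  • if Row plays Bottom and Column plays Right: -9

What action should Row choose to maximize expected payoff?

Top

Compute Row's expected payoff for each action, taking the expectation over Column's type.
E[Top] = 0.45·(1) + 0.3·(4) + 0.25·(1) = 1.9
E[Middle] = 0.45·(4) + 0.3·(-8) + 0.25·(4) = 0.4
E[Bottom] = 0.45·(-9) + 0.3·(3) + 0.25·(-9) = -5.4
Best response: Top (1.9 is the largest).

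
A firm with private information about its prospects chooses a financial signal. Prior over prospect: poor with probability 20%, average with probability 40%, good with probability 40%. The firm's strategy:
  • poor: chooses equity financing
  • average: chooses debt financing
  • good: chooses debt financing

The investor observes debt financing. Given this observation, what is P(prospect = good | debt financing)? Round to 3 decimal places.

P(debt financing) = 0.2·0 + 0.4·1 + 0.4·1 = 0.8
P(good | debt financing) = (0.4·1) / 0.8 = 0.4 / 0.8 = 0.5

0.500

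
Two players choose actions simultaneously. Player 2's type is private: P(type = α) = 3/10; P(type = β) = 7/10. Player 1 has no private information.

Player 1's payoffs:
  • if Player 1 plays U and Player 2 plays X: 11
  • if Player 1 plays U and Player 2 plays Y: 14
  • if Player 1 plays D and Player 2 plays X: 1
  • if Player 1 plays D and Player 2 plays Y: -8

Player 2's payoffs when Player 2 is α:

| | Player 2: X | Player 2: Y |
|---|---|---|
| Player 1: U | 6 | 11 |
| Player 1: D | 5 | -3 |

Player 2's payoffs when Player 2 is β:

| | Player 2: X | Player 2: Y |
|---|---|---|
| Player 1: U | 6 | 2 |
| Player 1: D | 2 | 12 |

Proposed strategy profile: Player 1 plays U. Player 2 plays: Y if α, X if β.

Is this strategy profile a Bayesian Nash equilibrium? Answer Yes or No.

Yes

Player 1 plays U: E[U] = 3/10·(14) + 7/10·(11) = 119/10; E[D] = -17/10. Best-responding. ✓
Player 2 (type α), facing U: X gives 6, Y gives 11. Proposed Y is best. ✓
Player 2 (type β), facing U: X gives 6, Y gives 2. Proposed X is best. ✓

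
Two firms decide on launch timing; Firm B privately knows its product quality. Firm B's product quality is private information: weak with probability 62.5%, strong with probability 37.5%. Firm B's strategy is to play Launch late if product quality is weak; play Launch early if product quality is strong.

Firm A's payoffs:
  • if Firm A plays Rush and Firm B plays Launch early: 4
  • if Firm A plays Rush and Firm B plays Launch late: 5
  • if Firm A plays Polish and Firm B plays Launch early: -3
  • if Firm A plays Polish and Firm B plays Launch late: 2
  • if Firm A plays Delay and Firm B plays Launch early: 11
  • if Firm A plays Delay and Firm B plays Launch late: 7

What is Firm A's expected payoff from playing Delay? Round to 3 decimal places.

Take the expectation over Firm B's product quality, weighting each type's action by its prior probability.
E[Delay] = 0.625·7 + 0.375·11 = 4.375 + 4.125 = 8.5

8.500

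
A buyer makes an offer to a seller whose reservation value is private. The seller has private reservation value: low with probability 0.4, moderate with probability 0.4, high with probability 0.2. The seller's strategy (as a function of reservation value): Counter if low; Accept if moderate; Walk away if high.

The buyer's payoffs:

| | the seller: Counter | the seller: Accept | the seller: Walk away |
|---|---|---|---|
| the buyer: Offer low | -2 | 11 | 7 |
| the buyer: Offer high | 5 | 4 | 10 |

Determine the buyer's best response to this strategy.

Offer high

E[Offer low] = 0.4·(-2) + 0.4·(11) + 0.2·(7) = 5
E[Offer high] = 0.4·(5) + 0.4·(4) + 0.2·(10) = 5.6
Best response: Offer high (5.6 is the largest).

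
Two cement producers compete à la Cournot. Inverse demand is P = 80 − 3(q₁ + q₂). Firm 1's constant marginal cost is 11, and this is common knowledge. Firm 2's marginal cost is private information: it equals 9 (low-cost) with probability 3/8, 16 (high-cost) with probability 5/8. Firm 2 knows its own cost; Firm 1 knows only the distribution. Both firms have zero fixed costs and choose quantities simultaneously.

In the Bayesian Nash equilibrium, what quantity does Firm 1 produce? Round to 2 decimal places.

7.93

Firm 2 with cost c maximizes (80 − 3(q₁+q₂) − c)·q₂, giving q₂(c) = (80 − c − 3q₁)/6.
E[c₂] = 3/8·9 + 5/8·16 = 13.375
Firm 1's FOC against E[q₂] yields q₁ = (80 − 2·11 + E[c₂])/9 = (80 − 22 + 13.375)/9 = 7.93056.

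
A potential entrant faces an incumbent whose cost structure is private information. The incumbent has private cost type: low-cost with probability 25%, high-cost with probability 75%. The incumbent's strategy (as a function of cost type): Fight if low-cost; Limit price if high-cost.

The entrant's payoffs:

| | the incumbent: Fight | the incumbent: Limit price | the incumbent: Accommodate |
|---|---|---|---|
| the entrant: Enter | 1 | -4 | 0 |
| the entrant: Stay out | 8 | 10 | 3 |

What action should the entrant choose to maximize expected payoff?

E[Enter] = 0.25·(1) + 0.75·(-4) = -2.75
E[Stay out] = 0.25·(8) + 0.75·(10) = 9.5
Best response: Stay out (9.5 is the largest).

Stay out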